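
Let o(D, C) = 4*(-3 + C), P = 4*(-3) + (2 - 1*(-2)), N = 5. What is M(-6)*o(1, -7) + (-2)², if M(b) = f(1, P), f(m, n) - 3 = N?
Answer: -316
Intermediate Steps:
P = -8 (P = -12 + (2 + 2) = -12 + 4 = -8)
o(D, C) = -12 + 4*C
f(m, n) = 8 (f(m, n) = 3 + 5 = 8)
M(b) = 8
M(-6)*o(1, -7) + (-2)² = 8*(-12 + 4*(-7)) + (-2)² = 8*(-12 - 28) + 4 = 8*(-40) + 4 = -320 + 4 = -316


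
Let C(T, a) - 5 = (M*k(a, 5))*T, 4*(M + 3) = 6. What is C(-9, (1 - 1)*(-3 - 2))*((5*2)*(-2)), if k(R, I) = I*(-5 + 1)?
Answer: 5300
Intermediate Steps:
M = -3/2 (M = -3 + (¼)*6 = -3 + 3/2 = -3/2 ≈ -1.5000)
k(R, I) = -4*I (k(R, I) = I*(-4) = -4*I)
C(T, a) = 5 + 30*T (C(T, a) = 5 + (-(-6)*5)*T = 5 + (-3/2*(-20))*T = 5 + 30*T)
C(-9, (1 - 1)*(-3 - 2))*((5*2)*(-2)) = (5 + 30*(-9))*((5*2)*(-2)) = (5 - 270)*(10*(-2)) = -265*(-20) = 5300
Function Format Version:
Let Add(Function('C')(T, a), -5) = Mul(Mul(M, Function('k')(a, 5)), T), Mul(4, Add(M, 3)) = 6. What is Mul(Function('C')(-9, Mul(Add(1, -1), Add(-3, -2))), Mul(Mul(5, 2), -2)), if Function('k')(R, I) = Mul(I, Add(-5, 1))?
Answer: 5300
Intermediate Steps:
M = Rational(-3, 2) (M = Add(-3, Mul(Rational(1, 4), 6)) = Add(-3, Rational(3, 2)) = Rational(-3, 2) ≈ -1.5000)
Function('k')(R, I) = Mul(-4, I) (Function('k')(R, I) = Mul(I, -4) = Mul(-4, I))
Function('C')(T, a) = Add(5, Mul(30, T)) (Function('C')(T, a) = Add(5, Mul(Mul(Rational(-3, 2), Mul(-4, 5)), T)) = Add(5, Mul(Mul(Rational(-3, 2), -20), T)) = Add(5, Mul(30, T)))
Mul(Function('C')(-9, Mul(Add(1, -1), Add(-3, -2))), Mul(Mul(5, 2), -2)) = Mul(Add(5, Mul(30, -9)), Mul(Mul(5, 2), -2)) = Mul(Add(5, -270), Mul(10, -2)) = Mul(-265, -20) = 5300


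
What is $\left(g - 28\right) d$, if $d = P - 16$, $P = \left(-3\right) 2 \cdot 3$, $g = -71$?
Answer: $3366$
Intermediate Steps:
$P = -18$ ($P = \left(-6\right) 3 = -18$)
$d = -34$ ($d = -18 - 16 = -34$)
$\left(g - 28\right) d = \left(-71 - 28\right) \left(-34\right) = \left(-99\right) \left(-34\right) = 3366$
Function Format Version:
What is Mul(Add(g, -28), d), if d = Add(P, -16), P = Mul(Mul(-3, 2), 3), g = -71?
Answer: 3366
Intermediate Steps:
P = -18 (P = Mul(-6, 3) = -18)
d = -34 (d = Add(-18, -16) = -34)
Mul(Add(g, -28), d) = Mul(Add(-71, -28), -34) = Mul(-99, -34) = 3366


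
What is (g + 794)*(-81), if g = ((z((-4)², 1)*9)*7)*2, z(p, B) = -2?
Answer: -43902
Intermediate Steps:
g = -252 (g = (-2*9*7)*2 = -18*7*2 = -126*2 = -252)
(g + 794)*(-81) = (-252 + 794)*(-81) = 542*(-81) = -43902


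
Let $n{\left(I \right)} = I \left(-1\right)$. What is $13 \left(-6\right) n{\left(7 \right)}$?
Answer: $546$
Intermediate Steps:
$n{\left(I \right)} = - I$
$13 \left(-6\right) n{\left(7 \right)} = 13 \left(-6\right) \left(\left(-1\right) 7\right) = \left(-78\right) \left(-7\right) = 546$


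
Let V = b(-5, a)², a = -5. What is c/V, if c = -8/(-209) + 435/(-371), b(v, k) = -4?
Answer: -87947/1240624 ≈ -0.070889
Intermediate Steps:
V = 16 (V = (-4)² = 16)
c = -87947/77539 (c = -8*(-1/209) + 435*(-1/371) = 8/209 - 435/371 = -87947/77539 ≈ -1.1342)
c/V = -87947/77539/16 = -87947/77539*1/16 = -87947/1240624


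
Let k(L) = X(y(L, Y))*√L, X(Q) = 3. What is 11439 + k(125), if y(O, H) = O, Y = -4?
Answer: 11439 + 15*√5 ≈ 11473.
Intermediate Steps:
k(L) = 3*√L
11439 + k(125) = 11439 + 3*√125 = 11439 + 3*(5*√5) = 11439 + 15*√5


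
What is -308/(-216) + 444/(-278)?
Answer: -1285/7506 ≈ -0.17120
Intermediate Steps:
-308/(-216) + 444/(-278) = -308*(-1/216) + 444*(-1/278) = 77/54 - 222/139 = -1285/7506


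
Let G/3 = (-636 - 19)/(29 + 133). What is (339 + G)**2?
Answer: 311557801/2916 ≈ 1.0684e+5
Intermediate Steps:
G = -655/54 (G = 3*((-636 - 19)/(29 + 133)) = 3*(-655/162) = -655/54 ≈ -12.130)
(339 + G)**2 = (339 - 655/54)**2 = (17651/54)**2 = 311557801/2916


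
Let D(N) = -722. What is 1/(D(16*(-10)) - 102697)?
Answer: -1/103419 ≈ -9.6694e-6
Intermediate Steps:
1/(D(16*(-10)) - 102697) = 1/(-722 - 102697) = 1/(-103419) = -1/103419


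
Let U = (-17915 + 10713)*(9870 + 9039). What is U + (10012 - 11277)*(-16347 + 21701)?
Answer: -142955428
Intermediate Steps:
U = -136182618 (U = -7202*18909 = -136182618)
U + (10012 - 11277)*(-16347 + 21701) = -136182618 + (10012 - 11277)*(-16347 + 21701) = -136182618 - 1265*5354 = -136182618 - 6772810 = -142955428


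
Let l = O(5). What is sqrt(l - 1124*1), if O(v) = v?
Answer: I*sqrt(1119) ≈ 33.451*I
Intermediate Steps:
l = 5
sqrt(l - 1124*1) = sqrt(5 - 1124*1) = sqrt(5 - 1124) = sqrt(-1119) = I*sqrt(1119)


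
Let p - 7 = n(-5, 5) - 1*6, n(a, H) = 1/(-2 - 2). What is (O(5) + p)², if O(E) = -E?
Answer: 289/16 ≈ 18.063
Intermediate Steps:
n(a, H) = -¼ (n(a, H) = 1/(-4) = -¼)
p = ¾ (p = 7 + (-¼ - 1*6) = 7 + (-¼ - 6) = 7 - 25/4 = ¾ ≈ 0.75000)
(O(5) + p)² = (-1*5 + ¾)² = (-5 + ¾)² = (-17/4)² = 289/16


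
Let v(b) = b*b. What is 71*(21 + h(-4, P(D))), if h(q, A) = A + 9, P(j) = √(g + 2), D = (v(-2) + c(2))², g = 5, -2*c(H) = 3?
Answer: 2130 + 71*√7 ≈ 2317.8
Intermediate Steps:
c(H) = -3/2 (c(H) = -½*3 = -3/2)
v(b) = b²
D = 25/4 (D = ((-2)² - 3/2)² = (4 - 3/2)² = (5/2)² = 25/4 ≈ 6.2500)
P(j) = √7 (P(j) = √(5 + 2) = √7)
h(q, A) = 9 + A
71*(21 + h(-4, P(D))) = 71*(21 + (9 + √7)) = 71*(30 + √7) = 2130 + 71*√7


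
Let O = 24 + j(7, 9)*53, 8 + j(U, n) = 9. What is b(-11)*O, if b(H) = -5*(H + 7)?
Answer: 1540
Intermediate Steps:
j(U, n) = 1 (j(U, n) = -8 + 9 = 1)
O = 77 (O = 24 + 1*53 = 24 + 53 = 77)
b(H) = -35 - 5*H (b(H) = -5*(7 + H) = -35 - 5*H)
b(-11)*O = (-35 - 5*(-11))*77 = (-35 + 55)*77 = 20*77 = 1540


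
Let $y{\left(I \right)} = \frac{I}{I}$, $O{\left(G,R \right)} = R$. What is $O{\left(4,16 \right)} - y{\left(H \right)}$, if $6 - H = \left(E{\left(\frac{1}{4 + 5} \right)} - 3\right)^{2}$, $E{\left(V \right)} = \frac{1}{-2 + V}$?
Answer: $15$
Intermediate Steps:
$H = - \frac{1866}{289}$ ($H = 6 - \left(\frac{1}{-2 + \frac{1}{4 + 5}} - 3\right)^{2} = 6 - \left(\frac{1}{-2 + \frac{1}{9}} - 3\right)^{2} = 6 - \left(\frac{1}{- \frac{17}{9}} - 3\right)^{2} = 6 - \left(- \frac{9}{17} - 3\right)^{2} = 6 - \left(- \frac{60}{17}\right)^{2} = 6 - \frac{3600}{289} = - \frac{1866}{289} \approx -6.4567$)
$y{\left(I \right)} = 1$
$O{\left(4,16 \right)} - y{\left(H \right)} = 16 - 1 = 15$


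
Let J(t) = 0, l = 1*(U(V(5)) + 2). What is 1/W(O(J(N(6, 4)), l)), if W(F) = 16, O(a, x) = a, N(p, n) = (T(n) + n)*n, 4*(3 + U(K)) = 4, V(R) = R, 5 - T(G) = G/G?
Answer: 1/16 ≈ 0.062500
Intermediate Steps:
T(G) = 4 (T(G) = 5 - G/G = 5 - 1*1 = 5 - 1 = 4)
U(K) = -2 (U(K) = -3 + (¼)*4 = -3 + 1 = -2)
N(p, n) = n*(4 + n) (N(p, n) = (4 + n)*n = n*(4 + n))
l = 0 (l = 1*(-2 + 2) = 1*0 = 0)
1/W(O(J(N(6, 4)), l)) = 1/16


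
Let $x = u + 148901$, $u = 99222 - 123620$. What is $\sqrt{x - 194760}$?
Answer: $i \sqrt{70257} \approx 265.06 i$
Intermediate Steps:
$u = -24398$
$x = 124503$ ($x = -24398 + 148901 = 124503$)
$\sqrt{x - 194760} = \sqrt{124503 - 194760} = \sqrt{-70257} = i \sqrt{70257}$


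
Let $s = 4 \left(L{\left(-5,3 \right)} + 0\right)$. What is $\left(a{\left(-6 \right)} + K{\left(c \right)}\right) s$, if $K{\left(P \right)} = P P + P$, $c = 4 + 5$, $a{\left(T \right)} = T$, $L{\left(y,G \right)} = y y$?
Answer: $8400$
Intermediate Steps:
$L{\left(y,G \right)} = y^{2}$
$s = 100$ ($s = 4 \left(\left(-5\right)^{2} + 0\right) = 4 \left(25 + 0\right) = 4 \cdot 25 = 100$)
$c = 9$
$K{\left(P \right)} = P + P^{2}$ ($K{\left(P \right)} = P^{2} + P = P + P^{2}$)
$\left(a{\left(-6 \right)} + K{\left(c \right)}\right) s = \left(-6 + 9 \left(1 + 9\right)\right) 100 = \left(-6 + 9 \cdot 10\right) 100 = \left(-6 + 90\right) 100 = 84 \cdot 100 = 8400$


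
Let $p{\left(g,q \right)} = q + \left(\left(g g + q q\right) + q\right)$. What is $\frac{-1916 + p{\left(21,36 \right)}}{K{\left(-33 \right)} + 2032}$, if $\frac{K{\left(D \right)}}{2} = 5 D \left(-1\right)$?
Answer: $- \frac{107}{2362} \approx -0.045301$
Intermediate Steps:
$p{\left(g,q \right)} = g^{2} + q^{2} + 2 q$ ($p{\left(g,q \right)} = q + \left(\left(g^{2} + q^{2}\right) + q\right) = q + \left(q + g^{2} + q^{2}\right) = g^{2} + q^{2} + 2 q$)
$K{\left(D \right)} = - 10 D$ ($K{\left(D \right)} = 2 \cdot 5 D \left(-1\right) = 2 \left(- 5 D\right) = - 10 D$)
$\frac{-1916 + p{\left(21,36 \right)}}{K{\left(-33 \right)} + 2032} = \frac{-1916 + \left(21^{2} + 36^{2} + 2 \cdot 36\right)}{\left(-10\right) \left(-33\right) + 2032} = \frac{-1916 + \left(441 + 1296 + 72\right)}{330 + 2032} = \frac{-1916 + 1809}{2362} = \left(-107\right) \frac{1}{2362} = - \frac{107}{2362}$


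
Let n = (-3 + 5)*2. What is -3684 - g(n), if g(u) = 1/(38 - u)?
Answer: -125257/34 ≈ -3684.0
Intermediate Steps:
n = 4 (n = 2*2 = 4)
-3684 - g(n) = -3684 - (-1)/(-38 + 4) = -3684 - (-1)/(-34) = -3684 - (-1)*(-1)/34 = -3684 - 1*1/34 = -3684 - 1/34 = -125257/34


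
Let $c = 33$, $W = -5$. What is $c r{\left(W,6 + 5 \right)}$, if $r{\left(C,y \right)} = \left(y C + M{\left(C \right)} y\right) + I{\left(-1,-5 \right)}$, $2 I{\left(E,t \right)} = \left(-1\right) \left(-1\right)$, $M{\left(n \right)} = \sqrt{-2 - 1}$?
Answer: $- \frac{3597}{2} + 363 i \sqrt{3} \approx -1798.5 + 628.73 i$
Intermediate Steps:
$M{\left(n \right)} = i \sqrt{3}$ ($M{\left(n \right)} = \sqrt{-3} = i \sqrt{3}$)
$I{\left(E,t \right)} = \frac{1}{2}$ ($I{\left(E,t \right)} = \frac{\left(-1\right) \left(-1\right)}{2} = \frac{1}{2} \cdot 1 = \frac{1}{2}$)
$r{\left(C,y \right)} = \frac{1}{2} + C y + i y \sqrt{3}$ ($r{\left(C,y \right)} = \left(y C + i \sqrt{3} y\right) + \frac{1}{2} = \left(C y + i y \sqrt{3}\right) + \frac{1}{2} = \frac{1}{2} + C y + i y \sqrt{3}$)
$c r{\left(W,6 + 5 \right)} = 33 \left(\frac{1}{2} - 5 \left(6 + 5\right) + i \left(6 + 5\right) \sqrt{3}\right) = 33 \left(\frac{1}{2} - 55 + i 11 \sqrt{3}\right) = 33 \left(\frac{1}{2} - 55 + 11 i \sqrt{3}\right) = 33 \left(- \frac{109}{2} + 11 i \sqrt{3}\right) = - \frac{3597}{2} + 363 i \sqrt{3}$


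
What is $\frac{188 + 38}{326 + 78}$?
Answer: $\frac{113}{202} \approx 0.55941$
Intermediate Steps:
$\frac{188 + 38}{326 + 78} = \frac{226}{404} = 226 \cdot \frac{1}{404} = \frac{113}{202}$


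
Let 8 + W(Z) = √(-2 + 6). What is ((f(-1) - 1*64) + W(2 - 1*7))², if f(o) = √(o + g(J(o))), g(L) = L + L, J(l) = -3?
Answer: (70 - I*√7)² ≈ 4893.0 - 370.41*I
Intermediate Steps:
g(L) = 2*L
f(o) = √(-6 + o) (f(o) = √(o + 2*(-3)) = √(o - 6) = √(-6 + o))
W(Z) = -6 (W(Z) = -8 + √(-2 + 6) = -8 + √4 = -8 + 2 = -6)
((f(-1) - 1*64) + W(2 - 1*7))² = ((√(-6 - 1) - 1*64) - 6)² = ((√(-7) - 64) - 6)² = ((I*√7 - 64) - 6)² = ((-64 + I*√7) - 6)² = (-70 + I*√7)²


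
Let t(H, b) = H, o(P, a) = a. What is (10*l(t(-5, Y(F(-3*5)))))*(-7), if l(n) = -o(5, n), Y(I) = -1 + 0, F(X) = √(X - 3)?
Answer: -350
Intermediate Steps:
F(X) = √(-3 + X)
Y(I) = -1
l(n) = -n
(10*l(t(-5, Y(F(-3*5)))))*(-7) = (10*(-1*(-5)))*(-7) = (10*5)*(-7) = 50*(-7) = -350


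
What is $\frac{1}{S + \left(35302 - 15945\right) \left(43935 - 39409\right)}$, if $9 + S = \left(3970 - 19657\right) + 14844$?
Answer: $\frac{1}{87608930} \approx 1.1414 \cdot 10^{-8}$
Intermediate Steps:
$S = -852$ ($S = -9 + \left(\left(3970 - 19657\right) + 14844\right) = -9 + \left(-15687 + 14844\right) = -9 - 843 = -852$)
$\frac{1}{S + \left(35302 - 15945\right) \left(43935 - 39409\right)} = \frac{1}{-852 + \left(35302 - 15945\right) \left(43935 - 39409\right)} = \frac{1}{-852 + 19357 \cdot 4526} = \frac{1}{-852 + 87609782} = \frac{1}{87608930}$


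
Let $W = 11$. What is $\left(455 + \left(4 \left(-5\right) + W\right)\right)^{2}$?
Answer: $198916$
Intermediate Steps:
$\left(455 + \left(4 \left(-5\right) + W\right)\right)^{2} = \left(455 + \left(4 \left(-5\right) + 11\right)\right)^{2} = \left(455 + \left(-20 + 11\right)\right)^{2} = \left(455 - 9\right)^{2} = 446^{2} = 198916$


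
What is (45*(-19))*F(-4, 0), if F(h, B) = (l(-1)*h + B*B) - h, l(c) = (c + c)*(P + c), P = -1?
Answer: 10260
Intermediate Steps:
l(c) = 2*c*(-1 + c) (l(c) = (c + c)*(-1 + c) = (2*c)*(-1 + c) = 2*c*(-1 + c))
F(h, B) = B**2 + 3*h (F(h, B) = ((2*(-1)*(-1 - 1))*h + B*B) - h = ((2*(-1)*(-2))*h + B**2) - h = (4*h + B**2) - h = (B**2 + 4*h) - h = B**2 + 3*h)
(45*(-19))*F(-4, 0) = (45*(-19))*(0**2 + 3*(-4)) = -855*(0 - 12) = -855*(-12) = 10260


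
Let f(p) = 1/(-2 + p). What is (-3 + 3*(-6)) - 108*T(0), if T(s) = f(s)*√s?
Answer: -21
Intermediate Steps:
T(s) = √s/(-2 + s)
(-3 + 3*(-6)) - 108*T(0) = (-3 + 3*(-6)) - 108*√0/(-2 + 0) = (-3 - 18) - 0/(-2) = -21 - 0*(-1)/2 = -21 - 108*0 = -21 + 0 = -21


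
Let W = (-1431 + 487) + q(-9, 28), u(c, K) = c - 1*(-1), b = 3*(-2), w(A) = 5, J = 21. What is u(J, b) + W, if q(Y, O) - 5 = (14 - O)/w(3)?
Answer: -4599/5 ≈ -919.80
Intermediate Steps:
q(Y, O) = 39/5 - O/5 (q(Y, O) = 5 + (14 - O)/5 = 5 + (14 - O)*(⅕) = 5 + (14/5 - O/5) = 39/5 - O/5)
b = -6
u(c, K) = 1 + c (u(c, K) = c + 1 = 1 + c)
W = -4709/5 (W = (-1431 + 487) + (39/5 - ⅕*28) = -944 + (39/5 - 28/5) = -944 + 11/5 = -4709/5 ≈ -941.80)
u(J, b) + W = (1 + 21) - 4709/5 = 22 - 4709/5 = -4599/5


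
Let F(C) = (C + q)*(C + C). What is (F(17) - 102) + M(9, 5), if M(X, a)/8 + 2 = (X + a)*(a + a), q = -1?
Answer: 1546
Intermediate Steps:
M(X, a) = -16 + 16*a*(X + a) (M(X, a) = -16 + 8*((X + a)*(a + a)) = -16 + 8*((X + a)*(2*a)) = -16 + 8*(2*a*(X + a)) = -16 + 16*a*(X + a))
F(C) = 2*C*(-1 + C) (F(C) = (C - 1)*(C + C) = (-1 + C)*(2*C) = 2*C*(-1 + C))
(F(17) - 102) + M(9, 5) = (2*17*(-1 + 17) - 102) + (-16 + 16*5² + 16*9*5) = (2*17*16 - 102) + (-16 + 16*25 + 720) = (544 - 102) + (-16 + 400 + 720) = 442 + 1104 = 1546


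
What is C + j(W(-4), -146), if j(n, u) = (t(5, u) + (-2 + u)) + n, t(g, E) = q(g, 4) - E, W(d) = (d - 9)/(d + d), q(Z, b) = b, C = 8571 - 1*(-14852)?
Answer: 187413/8 ≈ 23427.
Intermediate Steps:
C = 23423 (C = 8571 + 14852 = 23423)
W(d) = (-9 + d)/(2*d) (W(d) = (-9 + d)/((2*d)) = (-9 + d)*(1/(2*d)) = (-9 + d)/(2*d))
t(g, E) = 4 - E
j(n, u) = 2 + n (j(n, u) = ((4 - u) + (-2 + u)) + n = 2 + n)
C + j(W(-4), -146) = 23423 + (2 + (1/2)*(-9 - 4)/(-4)) = 23423 + (2 + (1/2)*(-1/4)*(-13)) = 23423 + (2 + 13/8) = 23423 + 29/8 = 187413/8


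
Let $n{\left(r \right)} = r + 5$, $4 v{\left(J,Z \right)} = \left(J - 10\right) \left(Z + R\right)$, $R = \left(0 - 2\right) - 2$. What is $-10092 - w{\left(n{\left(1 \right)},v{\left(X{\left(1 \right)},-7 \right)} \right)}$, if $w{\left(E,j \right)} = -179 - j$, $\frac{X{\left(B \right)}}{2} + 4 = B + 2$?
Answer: $-9880$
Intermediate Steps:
$X{\left(B \right)} = -4 + 2 B$ ($X{\left(B \right)} = -8 + 2 \left(B + 2\right) = -8 + 2 \left(2 + B\right) = -8 + \left(4 + 2 B\right) = -4 + 2 B$)
$R = -4$ ($R = -2 - 2 = -4$)
$v{\left(J,Z \right)} = \frac{\left(-10 + J\right) \left(-4 + Z\right)}{4}$ ($v{\left(J,Z \right)} = \frac{\left(J - 10\right) \left(Z - 4\right)}{4} = \frac{\left(-10 + J\right) \left(-4 + Z\right)}{4}$)
$n{\left(r \right)} = 5 + r$
$-10092 - w{\left(n{\left(1 \right)},v{\left(X{\left(1 \right)},-7 \right)} \right)} = -10092 - \left(-179 - \left(10 - \left(-4 + 2 \cdot 1\right) - - \frac{35}{2} + \frac{1}{4} \left(-4 + 2 \cdot 1\right) \left(-7\right)\right)\right) = -10092 - \left(-179 - \left(10 - \left(-4 + 2\right) + \frac{35}{2} + \frac{1}{4} \left(-4 + 2\right) \left(-7\right)\right)\right) = -10092 - \left(-179 - \left(10 - -2 + \frac{35}{2} + \frac{1}{4} \left(-2\right) \left(-7\right)\right)\right) = -10092 - \left(-179 - \left(10 + 2 + \frac{35}{2} + \frac{7}{2}\right)\right) = -10092 - \left(-179 - 33\right) = -10092 - -212 = -10092 + 212 = -9880$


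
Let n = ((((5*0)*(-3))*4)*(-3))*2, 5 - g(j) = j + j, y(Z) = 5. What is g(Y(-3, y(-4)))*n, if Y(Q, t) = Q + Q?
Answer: 0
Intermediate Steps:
Y(Q, t) = 2*Q
g(j) = 5 - 2*j (g(j) = 5 - (j + j) = 5 - 2*j)
n = 0 (n = (((0*(-3))*4)*(-3))*2 = ((0*4)*(-3))*2 = (0*(-3))*2 = 0*2 = 0)
g(Y(-3, y(-4)))*n = (5 - 4*(-3))*0 = (5 - 2*(-6))*0 = (5 + 12)*0 = 17*0 = 0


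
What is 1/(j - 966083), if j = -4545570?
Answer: -1/5511653 ≈ -1.8143e-7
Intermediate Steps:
1/(j - 966083) = 1/(-4545570 - 966083) = 1/(-5511653) = -1/5511653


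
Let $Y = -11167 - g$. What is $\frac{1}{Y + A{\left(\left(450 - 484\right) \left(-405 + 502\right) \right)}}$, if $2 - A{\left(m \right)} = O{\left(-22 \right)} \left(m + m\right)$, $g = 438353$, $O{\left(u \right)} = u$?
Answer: $- \frac{1}{594630} \approx -1.6817 \cdot 10^{-6}$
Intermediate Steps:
$A{\left(m \right)} = 2 + 44 m$ ($A{\left(m \right)} = 2 - - 22 \left(m + m\right) = 2 - - 22 \cdot 2 m = 2 - - 44 m = 2 + 44 m$)
$Y = -449520$ ($Y = -11167 - 438353 = -449520$)
$\frac{1}{Y + A{\left(\left(450 - 484\right) \left(-405 + 502\right) \right)}} = \frac{1}{-449520 + \left(2 + 44 \left(450 - 484\right) \left(-405 + 502\right)\right)} = \frac{1}{-449520 + \left(2 + 44 \left(\left(-34\right) 97\right)\right)} = \frac{1}{-449520 + \left(2 + 44 \left(-3298\right)\right)} = \frac{1}{-449520 + \left(2 - 145112\right)} = \frac{1}{-449520 - 145110} = \frac{1}{-594630} = - \frac{1}{594630}$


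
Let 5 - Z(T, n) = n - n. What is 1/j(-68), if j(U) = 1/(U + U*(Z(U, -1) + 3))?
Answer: -612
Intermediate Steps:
Z(T, n) = 5 (Z(T, n) = 5 - (n - n) = 5 - 1*0 = 5 + 0 = 5)
j(U) = 1/(9*U) (j(U) = 1/(U + U*(5 + 3)) = 1/(U + U*8) = 1/(U + 8*U) = 1/(9*U))
1/j(-68) = 1/((1/9)/(-68)) = 1/((1/9)*(-1/68)) = 1/(-1/612) = -612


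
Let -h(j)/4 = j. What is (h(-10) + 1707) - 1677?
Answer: 70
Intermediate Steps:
h(j) = -4*j
(h(-10) + 1707) - 1677 = (-4*(-10) + 1707) - 1677 = (40 + 1707) - 1677 = 1747 - 1677 = 70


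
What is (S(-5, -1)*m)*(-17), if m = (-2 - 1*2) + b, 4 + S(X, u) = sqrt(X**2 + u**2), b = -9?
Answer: -884 + 221*sqrt(26) ≈ 242.88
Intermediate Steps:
S(X, u) = -4 + sqrt(X**2 + u**2)
m = -13 (m = (-2 - 1*2) - 9 = (-2 - 2) - 9 = -4 - 9 = -13)
(S(-5, -1)*m)*(-17) = ((-4 + sqrt((-5)**2 + (-1)**2))*(-13))*(-17) = ((-4 + sqrt(25 + 1))*(-13))*(-17) = ((-4 + sqrt(26))*(-13))*(-17) = (52 - 13*sqrt(26))*(-17) = -884 + 221*sqrt(26)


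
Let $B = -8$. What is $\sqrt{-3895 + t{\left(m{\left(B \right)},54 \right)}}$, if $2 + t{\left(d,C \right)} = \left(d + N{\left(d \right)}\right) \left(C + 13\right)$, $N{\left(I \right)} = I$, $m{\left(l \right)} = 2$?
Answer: $i \sqrt{3629} \approx 60.241 i$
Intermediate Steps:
$t{\left(d,C \right)} = -2 + 2 d \left(13 + C\right)$ ($t{\left(d,C \right)} = -2 + \left(d + d\right) \left(C + 13\right) = -2 + 2 d \left(13 + C\right)$)
$\sqrt{-3895 + t{\left(m{\left(B \right)},54 \right)}} = \sqrt{-3895 + \left(-2 + 26 \cdot 2 + 2 \cdot 54 \cdot 2\right)} = \sqrt{-3895 + \left(-2 + 52 + 216\right)} = \sqrt{-3895 + 266} = \sqrt{-3629} = i \sqrt{3629}$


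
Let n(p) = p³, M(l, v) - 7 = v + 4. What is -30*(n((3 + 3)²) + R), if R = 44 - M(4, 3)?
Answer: -1400580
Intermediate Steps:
M(l, v) = 11 + v (M(l, v) = 7 + (v + 4) = 7 + (4 + v) = 11 + v)
R = 30 (R = 44 - (11 + 3) = 44 - 1*14 = 44 - 14 = 30)
-30*(n((3 + 3)²) + R) = -30*(((3 + 3)²)³ + 30) = -30*((6²)³ + 30) = -30*(36³ + 30) = -30*(46656 + 30) = -30*46686 = -1400580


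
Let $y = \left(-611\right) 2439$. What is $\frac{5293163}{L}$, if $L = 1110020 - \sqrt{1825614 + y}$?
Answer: $\frac{1175103358652}{246428813003} + \frac{15879489 \sqrt{37265}}{1232144065015} \approx 4.771$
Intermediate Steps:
$y = -1490229$
$L = 1110020 - 3 \sqrt{37265}$ ($L = 1110020 - \sqrt{1825614 - 1490229} = 1110020 - \sqrt{335385} = 1110020 - 3 \sqrt{37265} \approx 1.1094 \cdot 10^{6}$)
$\frac{5293163}{L} = \frac{5293163}{1110020 - 3 \sqrt{37265}}$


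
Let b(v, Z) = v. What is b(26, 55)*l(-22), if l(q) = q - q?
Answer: 0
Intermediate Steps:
l(q) = 0
b(26, 55)*l(-22) = 26*0 = 0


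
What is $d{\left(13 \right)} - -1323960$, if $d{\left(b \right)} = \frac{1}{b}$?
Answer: $\frac{17211481}{13} \approx 1.324 \cdot 10^{6}$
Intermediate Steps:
$d{\left(13 \right)} - -1323960 = \frac{1}{13} - -1323960 = \frac{1}{13} + 1323960 = \frac{17211481}{13}$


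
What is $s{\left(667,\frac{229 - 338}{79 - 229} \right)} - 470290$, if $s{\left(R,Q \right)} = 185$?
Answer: $-470105$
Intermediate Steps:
$s{\left(667,\frac{229 - 338}{79 - 229} \right)} - 470290 = 185 - 470290 = -470105$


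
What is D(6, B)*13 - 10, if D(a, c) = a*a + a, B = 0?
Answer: 536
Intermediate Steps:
D(a, c) = a + a² (D(a, c) = a² + a = a + a²)
D(6, B)*13 - 10 = (6*(1 + 6))*13 - 10 = (6*7)*13 - 10 = 42*13 - 10 = 546 - 10 = 536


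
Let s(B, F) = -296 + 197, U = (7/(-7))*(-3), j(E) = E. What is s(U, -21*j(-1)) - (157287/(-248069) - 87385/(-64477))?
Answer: -1595015862053/15994744913 ≈ -99.721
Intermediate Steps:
U = 3 (U = (7*(-⅐))*(-3) = -1*(-3) = 3)
s(B, F) = -99
s(U, -21*j(-1)) - (157287/(-248069) - 87385/(-64477)) = -99 - (157287/(-248069) - 87385/(-64477)) = -99 - (157287*(-1/248069) - 87385*(-1/64477)) = -99 - (-157287/248069 + 87385/64477) = -99 - 1*11536115666/15994744913 = -99 - 11536115666/15994744913 = -1595015862053/15994744913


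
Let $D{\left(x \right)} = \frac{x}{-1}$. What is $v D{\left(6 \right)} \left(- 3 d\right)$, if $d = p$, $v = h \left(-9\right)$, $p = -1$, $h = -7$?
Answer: $-1134$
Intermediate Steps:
$D{\left(x \right)} = - x$ ($D{\left(x \right)} = x \left(-1\right) = - x$)
$v = 63$ ($v = \left(-7\right) \left(-9\right) = 63$)
$d = -1$
$v D{\left(6 \right)} \left(- 3 d\right) = 63 \left(\left(-1\right) 6\right) \left(\left(-3\right) \left(-1\right)\right) = 63 \left(-6\right) 3 = \left(-378\right) 3 = -1134$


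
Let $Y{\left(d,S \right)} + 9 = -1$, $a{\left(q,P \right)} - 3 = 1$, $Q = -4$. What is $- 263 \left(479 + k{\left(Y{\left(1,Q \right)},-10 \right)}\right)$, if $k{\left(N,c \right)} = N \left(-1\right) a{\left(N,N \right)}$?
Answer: $-136497$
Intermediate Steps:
$a{\left(q,P \right)} = 4$ ($a{\left(q,P \right)} = 3 + 1 = 4$)
$Y{\left(d,S \right)} = -10$ ($Y{\left(d,S \right)} = -9 - 1 = -10$)
$k{\left(N,c \right)} = - 4 N$ ($k{\left(N,c \right)} = N \left(-1\right) 4 = - N 4 = - 4 N$)
$- 263 \left(479 + k{\left(Y{\left(1,Q \right)},-10 \right)}\right) = - 263 \left(479 - -40\right) = - 263 \left(479 + 40\right) = \left(-263\right) 519 = -136497$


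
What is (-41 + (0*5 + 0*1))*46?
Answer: -1886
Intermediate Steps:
(-41 + (0*5 + 0*1))*46 = (-41 + (0 + 0))*46 = (-41 + 0)*46 = -41*46 = -1886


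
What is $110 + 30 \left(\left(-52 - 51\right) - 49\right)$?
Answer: $-4450$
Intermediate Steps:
$110 + 30 \left(\left(-52 - 51\right) - 49\right) = 110 + 30 \left(-103 - 49\right) = 110 + 30 \left(-152\right) = 110 - 4560 = -4450$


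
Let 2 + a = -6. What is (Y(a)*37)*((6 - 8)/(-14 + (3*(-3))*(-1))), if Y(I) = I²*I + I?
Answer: -7696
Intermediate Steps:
a = -8 (a = -2 - 6 = -8)
Y(I) = I + I³ (Y(I) = I³ + I = I + I³)
(Y(a)*37)*((6 - 8)/(-14 + (3*(-3))*(-1))) = ((-8 + (-8)³)*37)*((6 - 8)/(-14 + (3*(-3))*(-1))) = ((-8 - 512)*37)*(-2/(-14 - 9*(-1))) = (-520*37)*(-2/(-14 + 9)) = -(-38480)/(-5) = -(-38480)*(-1)/5 = -19240*⅖ = -7696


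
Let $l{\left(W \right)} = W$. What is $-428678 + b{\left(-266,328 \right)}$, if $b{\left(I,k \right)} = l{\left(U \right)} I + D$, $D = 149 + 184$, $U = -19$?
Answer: $-423291$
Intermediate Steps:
$D = 333$
$b{\left(I,k \right)} = 333 - 19 I$ ($b{\left(I,k \right)} = - 19 I + 333 = 333 - 19 I$)
$-428678 + b{\left(-266,328 \right)} = -428678 + \left(333 - -5054\right) = -428678 + \left(333 + 5054\right) = -428678 + 5387 = -423291$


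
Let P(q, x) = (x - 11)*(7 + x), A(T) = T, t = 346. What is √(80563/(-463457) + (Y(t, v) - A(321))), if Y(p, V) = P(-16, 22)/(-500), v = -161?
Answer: I*√172806831235454155/23172850 ≈ 17.939*I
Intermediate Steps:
P(q, x) = (-11 + x)*(7 + x)
Y(p, V) = -319/500 (Y(p, V) = (-77 + 22² - 4*22)/(-500) = (-77 + 484 - 88)*(-1/500) = 319*(-1/500) = -319/500)
√(80563/(-463457) + (Y(t, v) - A(321))) = √(80563/(-463457) + (-319/500 - 1*321)) = √(80563*(-1/463457) + (-319/500 - 321)) = √(-80563/463457 - 160819/500) = √(-74572972783/231728500) = I*√172806831235454155/23172850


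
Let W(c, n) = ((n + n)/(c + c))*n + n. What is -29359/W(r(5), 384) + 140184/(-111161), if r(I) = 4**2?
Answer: -4609342199/1067145600 ≈ -4.3193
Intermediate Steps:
r(I) = 16
W(c, n) = n + n**2/c (W(c, n) = ((2*n)/((2*c)))*n + n = ((2*n)*(1/(2*c)))*n + n = (n/c)*n + n = n**2/c + n = n + n**2/c)
-29359/W(r(5), 384) + 140184/(-111161) = -29359*1/(24*(16 + 384)) + 140184/(-111161) = -29359/(384*(1/16)*400) + 140184*(-1/111161) = -29359/9600 - 140184/111161 = -4609342199/1067145600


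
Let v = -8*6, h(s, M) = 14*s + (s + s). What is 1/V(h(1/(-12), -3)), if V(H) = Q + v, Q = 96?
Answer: 1/48 ≈ 0.020833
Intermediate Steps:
h(s, M) = 16*s (h(s, M) = 14*s + 2*s = 16*s)
v = -48
V(H) = 48 (V(H) = 96 - 48 = 48)
1/V(h(1/(-12), -3)) = 1/48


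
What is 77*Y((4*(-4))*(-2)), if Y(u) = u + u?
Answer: 4928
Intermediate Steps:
Y(u) = 2*u
77*Y((4*(-4))*(-2)) = 77*(2*((4*(-4))*(-2))) = 77*(2*(-16*(-2))) = 77*(2*32) = 77*64 = 4928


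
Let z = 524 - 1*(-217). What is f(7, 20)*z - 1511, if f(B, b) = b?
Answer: 13309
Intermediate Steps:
z = 741 (z = 524 + 217 = 741)
f(7, 20)*z - 1511 = 20*741 - 1511 = 14820 - 1511 = 13309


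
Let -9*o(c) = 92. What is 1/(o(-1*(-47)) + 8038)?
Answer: 9/72250 ≈ 0.00012457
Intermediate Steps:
o(c) = -92/9 (o(c) = -1/9*92 = -92/9)
1/(o(-1*(-47)) + 8038) = 1/(-92/9 + 8038) = 1/(72250/9) = 9/72250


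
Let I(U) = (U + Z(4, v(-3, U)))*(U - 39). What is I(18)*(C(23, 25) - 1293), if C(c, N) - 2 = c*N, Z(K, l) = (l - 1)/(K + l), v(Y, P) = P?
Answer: 3104934/11 ≈ 2.8227e+5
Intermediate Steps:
Z(K, l) = (-1 + l)/(K + l)
C(c, N) = 2 + N*c (C(c, N) = 2 + c*N = 2 + N*c)
I(U) = (-39 + U)*(U + (-1 + U)/(4 + U)) (I(U) = (U + (-1 + U)/(4 + U))*(U - 39) = (U + (-1 + U)/(4 + U))*(-39 + U) = (-39 + U)*(U + (-1 + U)/(4 + U)))
I(18)*(C(23, 25) - 1293) = ((39 + 18³ - 196*18 - 34*18²)/(4 + 18))*((2 + 25*23) - 1293) = ((39 + 5832 - 3528 - 34*324)/22)*((2 + 575) - 1293) = ((39 + 5832 - 3528 - 11016)/22)*(577 - 1293) = ((1/22)*(-8673))*(-716) = -8673/22*(-716) = 3104934/11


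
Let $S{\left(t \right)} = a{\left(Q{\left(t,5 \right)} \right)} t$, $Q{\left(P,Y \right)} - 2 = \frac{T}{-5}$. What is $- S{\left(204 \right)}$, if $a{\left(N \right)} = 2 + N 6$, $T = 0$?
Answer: $-2856$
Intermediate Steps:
$Q{\left(P,Y \right)} = 2$ ($Q{\left(P,Y \right)} = 2 + \frac{0}{-5} = 2 + 0 \left(- \frac{1}{5}\right) = 2 + 0 = 2$)
$a{\left(N \right)} = 2 + 6 N$
$S{\left(t \right)} = 14 t$ ($S{\left(t \right)} = \left(2 + 6 \cdot 2\right) t = \left(2 + 12\right) t = 14 t$)
$- S{\left(204 \right)} = - 14 \cdot 204 = \left(-1\right) 2856 = -2856$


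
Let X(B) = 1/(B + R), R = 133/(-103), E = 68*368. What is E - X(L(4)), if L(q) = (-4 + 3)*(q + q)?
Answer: 23948071/957 ≈ 25024.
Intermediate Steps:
E = 25024
R = -133/103 (R = 133*(-1/103) = -133/103 ≈ -1.2913)
L(q) = -2*q
X(B) = 1/(-133/103 + B) (X(B) = 1/(B - 133/103) = 1/(-133/103 + B))
E - X(L(4)) = 25024 - 103/(-133 + 103*(-2*4)) = 25024 - 103/(-133 + 103*(-8)) = 25024 - 103/(-133 - 824) = 25024 - 103/(-957) = 25024 - 103*(-1)/957 = 25024 - 1*(-103/957) = 25024 + 103/957 = 23948071/957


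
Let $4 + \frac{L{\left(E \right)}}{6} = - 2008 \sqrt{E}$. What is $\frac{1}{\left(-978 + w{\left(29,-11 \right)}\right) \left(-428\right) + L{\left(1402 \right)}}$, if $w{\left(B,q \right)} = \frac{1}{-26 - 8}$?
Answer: $- \frac{60483739}{4089830113678} - \frac{870468 \sqrt{1402}}{2044915056839} \approx -3.0727 \cdot 10^{-5}$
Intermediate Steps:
$w{\left(B,q \right)} = - \frac{1}{34}$ ($w{\left(B,q \right)} = \frac{1}{-34} = - \frac{1}{34}$)
$L{\left(E \right)} = -24 - 12048 \sqrt{E}$ ($L{\left(E \right)} = -24 + 6 \left(- 2008 \sqrt{E}\right) = -24 - 12048 \sqrt{E}$)
$\frac{1}{\left(-978 + w{\left(29,-11 \right)}\right) \left(-428\right) + L{\left(1402 \right)}} = \frac{1}{\left(-978 - \frac{1}{34}\right) \left(-428\right) - \left(24 + 12048 \sqrt{1402}\right)} = \frac{1}{\left(- \frac{33253}{34}\right) \left(-428\right) - \left(24 + 12048 \sqrt{1402}\right)} = \frac{1}{\frac{7116142}{17} - \left(24 + 12048 \sqrt{1402}\right)} = \frac{1}{\frac{7115734}{17} - 12048 \sqrt{1402}}$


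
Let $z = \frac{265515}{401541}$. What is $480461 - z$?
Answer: $\frac{64308174962}{133847} \approx 4.8046 \cdot 10^{5}$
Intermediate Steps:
$z = \frac{88505}{133847}$ ($z = 265515 \cdot \frac{1}{401541} = \frac{88505}{133847} \approx 0.66124$)
$480461 - z = 480461 - \frac{88505}{133847} = \frac{64308174962}{133847}$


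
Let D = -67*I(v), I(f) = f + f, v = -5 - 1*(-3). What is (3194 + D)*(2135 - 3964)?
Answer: -6331998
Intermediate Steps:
v = -2 (v = -5 + 3 = -2)
I(f) = 2*f
D = 268 (D = -134*(-2) = -67*(-4) = 268)
(3194 + D)*(2135 - 3964) = (3194 + 268)*(2135 - 3964) = 3462*(-1829) = -6331998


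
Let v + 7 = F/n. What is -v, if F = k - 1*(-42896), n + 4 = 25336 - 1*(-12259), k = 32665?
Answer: 187576/37591 ≈ 4.9899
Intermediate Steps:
n = 37591 (n = -4 + (25336 - 1*(-12259)) = -4 + (25336 + 12259) = -4 + 37595 = 37591)
F = 75561 (F = 32665 - 1*(-42896) = 32665 + 42896 = 75561)
v = -187576/37591 (v = -7 + 75561/37591 = -187576/37591 ≈ -4.9899)
-v = -1*(-187576/37591) = 187576/37591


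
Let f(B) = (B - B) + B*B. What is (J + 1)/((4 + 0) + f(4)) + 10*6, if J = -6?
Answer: 239/4 ≈ 59.750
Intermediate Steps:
f(B) = B² (f(B) = 0 + B² = B²)
(J + 1)/((4 + 0) + f(4)) + 10*6 = (-6 + 1)/((4 + 0) + 4²) + 10*6 = -5/(4 + 16) + 60 = -5/20 + 60 = -5*1/20 + 60 = -¼ + 60 = 239/4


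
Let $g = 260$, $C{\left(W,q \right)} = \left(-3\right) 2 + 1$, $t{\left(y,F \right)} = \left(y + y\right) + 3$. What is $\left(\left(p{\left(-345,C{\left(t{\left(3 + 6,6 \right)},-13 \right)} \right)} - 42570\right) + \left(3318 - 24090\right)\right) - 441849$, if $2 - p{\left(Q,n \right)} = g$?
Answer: $-505449$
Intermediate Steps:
$t{\left(y,F \right)} = 3 + 2 y$ ($t{\left(y,F \right)} = 2 y + 3 = 3 + 2 y$)
$C{\left(W,q \right)} = -5$ ($C{\left(W,q \right)} = -6 + 1 = -5$)
$p{\left(Q,n \right)} = -258$ ($p{\left(Q,n \right)} = 2 - 260 = -258$)
$\left(\left(p{\left(-345,C{\left(t{\left(3 + 6,6 \right)},-13 \right)} \right)} - 42570\right) + \left(3318 - 24090\right)\right) - 441849 = \left(\left(-258 - 42570\right) + \left(3318 - 24090\right)\right) - 441849 = \left(-42828 + \left(3318 - 24090\right)\right) - 441849 = \left(-42828 - 20772\right) - 441849 = -63600 - 441849 = -505449$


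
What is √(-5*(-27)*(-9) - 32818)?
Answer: I*√34033 ≈ 184.48*I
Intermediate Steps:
√(-5*(-27)*(-9) - 32818) = √(135*(-9) - 32818) = √(-1215 - 32818) = √(-34033) = I*√34033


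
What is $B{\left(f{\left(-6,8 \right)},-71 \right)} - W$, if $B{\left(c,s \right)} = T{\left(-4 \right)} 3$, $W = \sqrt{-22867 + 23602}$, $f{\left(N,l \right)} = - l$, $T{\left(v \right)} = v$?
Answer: $-12 - 7 \sqrt{15} \approx -39.111$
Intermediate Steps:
$W = 7 \sqrt{15}$ ($W = \sqrt{735} = 7 \sqrt{15} \approx 27.111$)
$B{\left(c,s \right)} = -12$ ($B{\left(c,s \right)} = \left(-4\right) 3 = -12$)
$B{\left(f{\left(-6,8 \right)},-71 \right)} - W = -12 - 7 \sqrt{15}$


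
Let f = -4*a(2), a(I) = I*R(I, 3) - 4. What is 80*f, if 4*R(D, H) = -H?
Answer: 1760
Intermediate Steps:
R(D, H) = -H/4 (R(D, H) = (-H)/4 = -H/4)
a(I) = -4 - 3*I/4 (a(I) = I*(-1/4*3) - 4 = I*(-3/4) - 4 = -3*I/4 - 4 = -4 - 3*I/4)
f = 22 (f = -4*(-4 - 3/4*2) = -4*(-4 - 3/2) = -4*(-11/2) = 22)
80*f = 80*22 = 1760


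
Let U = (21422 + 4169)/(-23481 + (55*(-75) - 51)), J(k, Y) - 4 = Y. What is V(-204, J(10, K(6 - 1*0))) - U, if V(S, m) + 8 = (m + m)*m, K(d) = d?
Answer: 5335735/27657 ≈ 192.93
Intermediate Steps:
J(k, Y) = 4 + Y
V(S, m) = -8 + 2*m² (V(S, m) = -8 + (m + m)*m = -8 + (2*m)*m = -8 + 2*m²)
U = -25591/27657 (U = 25591/(-23481 + (-4125 - 51)) = 25591/(-23481 - 4176) = 25591/(-27657) = 25591*(-1/27657) = -25591/27657 ≈ -0.92530)
V(-204, J(10, K(6 - 1*0))) - U = (-8 + 2*(4 + (6 - 1*0))²) - 1*(-25591/27657) = (-8 + 2*(4 + (6 + 0))²) + 25591/27657 = (-8 + 2*(4 + 6)²) + 25591/27657 = (-8 + 2*10²) + 25591/27657 = (-8 + 2*100) + 25591/27657 = (-8 + 200) + 25591/27657 = 192 + 25591/27657 = 5335735/27657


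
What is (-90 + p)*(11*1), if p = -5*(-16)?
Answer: -110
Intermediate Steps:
p = 80
(-90 + p)*(11*1) = (-90 + 80)*(11*1) = -10*11 = -110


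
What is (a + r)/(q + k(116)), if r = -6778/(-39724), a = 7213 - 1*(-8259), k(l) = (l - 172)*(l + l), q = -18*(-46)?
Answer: -307308253/241601368 ≈ -1.2720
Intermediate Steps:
q = 828
k(l) = 2*l*(-172 + l) (k(l) = (-172 + l)*(2*l) = 2*l*(-172 + l))
a = 15472 (a = 7213 + 8259 = 15472)
r = 3389/19862 (r = -6778*(-1/39724) = 3389/19862 ≈ 0.17063)
(a + r)/(q + k(116)) = (15472 + 3389/19862)/(828 + 2*116*(-172 + 116)) = 307308253/(19862*(828 + 2*116*(-56))) = 307308253/(19862*(828 - 12992)) = (307308253/19862)/(-12164) = (307308253/19862)*(-1/12164) = -307308253/241601368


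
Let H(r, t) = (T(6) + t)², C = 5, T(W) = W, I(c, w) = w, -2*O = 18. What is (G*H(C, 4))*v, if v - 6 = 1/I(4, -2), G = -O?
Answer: 4950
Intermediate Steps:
O = -9 (O = -½*18 = -9)
G = 9 (G = -1*(-9) = 9)
H(r, t) = (6 + t)²
v = 11/2 (v = 6 + 1/(-2) = 6 - ½ = 11/2 ≈ 5.5000)
(G*H(C, 4))*v = (9*(6 + 4)²)*(11/2) = (9*10²)*(11/2) = (9*100)*(11/2) = 900*(11/2) = 4950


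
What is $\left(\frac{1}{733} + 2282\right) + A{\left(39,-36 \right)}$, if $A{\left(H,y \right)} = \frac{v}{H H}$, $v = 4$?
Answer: $\frac{2544190279}{1114893} \approx 2282.0$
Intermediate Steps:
$A{\left(H,y \right)} = \frac{4}{H^{2}}$ ($A{\left(H,y \right)} = \frac{4}{H H} = \frac{4}{H^{2}}$)
$\left(\frac{1}{733} + 2282\right) + A{\left(39,-36 \right)} = \left(\frac{1}{733} + 2282\right) + \frac{4}{1521} = \left(\frac{1}{733} + 2282\right) + 4 \cdot \frac{1}{1521} = \frac{1672707}{733} + \frac{4}{1521} = \frac{2544190279}{1114893}$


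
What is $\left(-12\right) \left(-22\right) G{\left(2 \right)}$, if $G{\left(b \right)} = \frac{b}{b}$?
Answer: $264$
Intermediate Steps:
$G{\left(b \right)} = 1$
$\left(-12\right) \left(-22\right) G{\left(2 \right)} = \left(-12\right) \left(-22\right) 1 = 264 \cdot 1 = 264$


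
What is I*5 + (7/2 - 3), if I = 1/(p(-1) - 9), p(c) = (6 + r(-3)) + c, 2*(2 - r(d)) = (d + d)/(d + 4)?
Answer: 11/2 ≈ 5.5000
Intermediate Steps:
r(d) = 2 - d/(4 + d) (r(d) = 2 - (d + d)/(2*(d + 4)) = 2 - 2*d/(2*(4 + d)) = 2 - d/(4 + d))
p(c) = 11 + c (p(c) = (6 + (8 - 3)/(4 - 3)) + c = (6 + 5/1) + c = (6 + 1*5) + c = (6 + 5) + c = 11 + c)
I = 1 (I = 1/((11 - 1) - 9) = 1/(10 - 9) = 1/1 = 1)
I*5 + (7/2 - 3) = 1*5 + (7/2 - 3) = 5 + (7*(1/2) - 3) = 5 + (7/2 - 3) = 5 + 1/2 = 11/2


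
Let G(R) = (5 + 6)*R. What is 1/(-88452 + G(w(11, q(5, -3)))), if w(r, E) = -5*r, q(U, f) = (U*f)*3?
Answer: -1/89057 ≈ -1.1229e-5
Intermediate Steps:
q(U, f) = 3*U*f
G(R) = 11*R
1/(-88452 + G(w(11, q(5, -3)))) = 1/(-88452 + 11*(-5*11)) = 1/(-88452 + 11*(-55)) = 1/(-88452 - 605) = 1/(-89057) = -1/89057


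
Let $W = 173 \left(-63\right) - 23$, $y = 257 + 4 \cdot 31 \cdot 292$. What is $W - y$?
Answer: $-47387$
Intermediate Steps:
$y = 36465$ ($y = 257 + 124 \cdot 292 = 257 + 36208 = 36465$)
$W = -10922$ ($W = -10899 - 23 = -10922$)
$W - y = -10922 - 36465 = -47387$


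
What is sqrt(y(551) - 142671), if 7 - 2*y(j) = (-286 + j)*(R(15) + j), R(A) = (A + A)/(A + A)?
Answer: I*sqrt(863230)/2 ≈ 464.55*I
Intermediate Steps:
R(A) = 1 (R(A) = (2*A)/((2*A)) = (2*A)*(1/(2*A)) = 1)
y(j) = 7/2 - (1 + j)*(-286 + j)/2 (y(j) = 7/2 - (-286 + j)*(1 + j)/2 = 7/2 - (1 + j)*(-286 + j)/2)
sqrt(y(551) - 142671) = sqrt((293/2 - 1/2*551**2 + (285/2)*551) - 142671) = sqrt((293/2 - 1/2*303601 + 157035/2) - 142671) = sqrt((293/2 - 303601/2 + 157035/2) - 142671) = sqrt(-146273/2 - 142671) = sqrt(-431615/2) = I*sqrt(863230)/2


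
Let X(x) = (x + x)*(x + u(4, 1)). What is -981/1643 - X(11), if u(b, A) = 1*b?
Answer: -543171/1643 ≈ -330.60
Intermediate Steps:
u(b, A) = b
X(x) = 2*x*(4 + x) (X(x) = (x + x)*(x + 4) = (2*x)*(4 + x) = 2*x*(4 + x))
-981/1643 - X(11) = -981/1643 - 2*11*(4 + 11) = -981*1/1643 - 2*11*15 = -981/1643 - 1*330 = -981/1643 - 330 = -543171/1643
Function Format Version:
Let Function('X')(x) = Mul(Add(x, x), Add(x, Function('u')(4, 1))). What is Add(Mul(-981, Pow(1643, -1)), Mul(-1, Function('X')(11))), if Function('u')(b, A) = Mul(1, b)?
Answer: Rational(-543171, 1643) ≈ -330.60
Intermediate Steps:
Function('u')(b, A) = b
Function('X')(x) = Mul(2, x, Add(4, x)) (Function('X')(x) = Mul(Add(x, x), Add(x, 4)) = Mul(Mul(2, x), Add(4, x)) = Mul(2, x, Add(4, x)))
Add(Mul(-981, Pow(1643, -1)), Mul(-1, Function('X')(11))) = Add(Mul(-981, Pow(1643, -1)), Mul(-1, Mul(2, 11, Add(4, 11)))) = Add(Mul(-981, Rational(1, 1643)), Mul(-1, Mul(2, 11, 15))) = Add(Rational(-981, 1643), Mul(-1, 330)) = Add(Rational(-981, 1643), -330) = Rational(-543171, 1643)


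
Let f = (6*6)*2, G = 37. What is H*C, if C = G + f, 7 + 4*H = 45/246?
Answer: -60931/328 ≈ -185.77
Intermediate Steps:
H = -559/328 (H = -7/4 + (45/246)/4 = -7/4 + (45*(1/246))/4 = -7/4 + (¼)*(15/82) = -7/4 + 15/328 = -559/328 ≈ -1.7043)
f = 72 (f = 36*2 = 72)
C = 109 (C = 37 + 72 = 109)
H*C = -559/328*109 = -60931/328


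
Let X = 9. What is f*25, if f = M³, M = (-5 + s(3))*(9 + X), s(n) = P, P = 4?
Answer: -145800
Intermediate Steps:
s(n) = 4
M = -18 (M = (-5 + 4)*(9 + 9) = -1*18 = -18)
f = -5832 (f = (-18)³ = -5832)
f*25 = -5832*25 = -145800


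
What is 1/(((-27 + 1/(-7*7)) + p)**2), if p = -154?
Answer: 2401/78676900 ≈ 3.0517e-5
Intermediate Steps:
1/(((-27 + 1/(-7*7)) + p)**2) = 1/(((-27 + 1/(-7*7)) - 154)**2) = 1/(((-27 - 1/7*1/7) - 154)**2) = 1/(((-27 - 1/49) - 154)**2) = 1/((-1324/49 - 154)**2) = 1/((-8870/49)**2) = 1/(78676900/2401) = 2401/78676900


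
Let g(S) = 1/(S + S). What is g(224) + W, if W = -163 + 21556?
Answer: 9584065/448 ≈ 21393.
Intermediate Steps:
g(S) = 1/(2*S)
W = 21393
g(224) + W = (½)/224 + 21393 = (½)*(1/224) + 21393 = 1/448 + 21393 = 9584065/448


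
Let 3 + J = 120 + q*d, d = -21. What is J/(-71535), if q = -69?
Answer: -522/23845 ≈ -0.021891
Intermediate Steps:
J = 1566 (J = -3 + (120 - 69*(-21)) = -3 + (120 + 1449) = -3 + 1569 = 1566)
J/(-71535) = 1566/(-71535) = 1566*(-1/71535) = -522/23845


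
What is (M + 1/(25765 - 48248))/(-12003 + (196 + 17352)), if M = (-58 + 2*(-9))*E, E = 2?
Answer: -3417417/124668235 ≈ -0.027412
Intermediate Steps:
M = -152 (M = (-58 + 2*(-9))*2 = (-58 - 18)*2 = -76*2 = -152)
(M + 1/(25765 - 48248))/(-12003 + (196 + 17352)) = (-152 + 1/(25765 - 48248))/(-12003 + (196 + 17352)) = (-152 + 1/(-22483))/(-12003 + 17548) = (-152 - 1/22483)/5545 = -3417417/22483*1/5545 = -3417417/124668235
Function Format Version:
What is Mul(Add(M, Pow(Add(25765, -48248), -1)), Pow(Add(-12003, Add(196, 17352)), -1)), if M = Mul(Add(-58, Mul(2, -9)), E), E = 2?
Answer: Rational(-3417417, 124668235) ≈ -0.027412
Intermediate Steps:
M = -152 (M = Mul(Add(-58, Mul(2, -9)), 2) = Mul(Add(-58, -18), 2) = Mul(-76, 2) = -152)
Mul(Add(M, Pow(Add(25765, -48248), -1)), Pow(Add(-12003, Add(196, 17352)), -1)) = Mul(Add(-152, Pow(Add(25765, -48248), -1)), Pow(Add(-12003, Add(196, 17352)), -1)) = Mul(Add(-152, Pow(-22483, -1)), Pow(Add(-12003, 17548), -1)) = Mul(Add(-152, Rational(-1, 22483)), Pow(5545, -1)) = Mul(Rational(-3417417, 22483), Rational(1, 5545)) = Rational(-3417417, 124668235)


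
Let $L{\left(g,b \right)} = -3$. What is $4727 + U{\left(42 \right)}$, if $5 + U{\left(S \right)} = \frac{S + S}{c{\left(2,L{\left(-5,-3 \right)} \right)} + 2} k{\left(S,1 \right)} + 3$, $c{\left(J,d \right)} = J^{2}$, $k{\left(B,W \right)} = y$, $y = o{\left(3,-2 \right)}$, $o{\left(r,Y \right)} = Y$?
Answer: $4697$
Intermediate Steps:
$y = -2$
$k{\left(B,W \right)} = -2$
$U{\left(S \right)} = -2 - \frac{2 S}{3}$ ($U{\left(S \right)} = -5 + \left(\frac{S + S}{2^{2} + 2} \left(-2\right) + 3\right) = -5 + \left(\frac{2 S}{4 + 2} \left(-2\right) + 3\right) = -5 + \left(\frac{2 S}{6} \left(-2\right) + 3\right) = -5 + \left(2 S \frac{1}{6} \left(-2\right) + 3\right) = -5 + \left(\frac{S}{3} \left(-2\right) + 3\right) = -5 - \left(-3 + \frac{2 S}{3}\right) = -2 - \frac{2 S}{3}$)
$4727 + U{\left(42 \right)} = 4727 - 30 = 4697$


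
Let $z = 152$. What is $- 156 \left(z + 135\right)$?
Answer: $-44772$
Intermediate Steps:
$- 156 \left(z + 135\right) = - 156 \left(152 + 135\right) = \left(-156\right) 287 = -44772$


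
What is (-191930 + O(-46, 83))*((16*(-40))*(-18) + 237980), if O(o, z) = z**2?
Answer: -46167729500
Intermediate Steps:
(-191930 + O(-46, 83))*((16*(-40))*(-18) + 237980) = (-191930 + 83**2)*((16*(-40))*(-18) + 237980) = (-191930 + 6889)*(-640*(-18) + 237980) = -185041*(11520 + 237980) = -185041*249500 = -46167729500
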